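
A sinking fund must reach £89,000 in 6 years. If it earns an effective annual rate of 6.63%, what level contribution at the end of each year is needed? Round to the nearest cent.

£12,558.38

PMT = 89000 / ( [(1+0.0663)^6 − 1] / 0.0663 ) = 89000 / 7.086903 = 12,558.3779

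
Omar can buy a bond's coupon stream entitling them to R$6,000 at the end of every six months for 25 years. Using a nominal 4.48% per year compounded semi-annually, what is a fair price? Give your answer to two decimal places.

R$179,373.87

i = 0.0448/2 = 0.0224 per half-year; n = 25·2 = 50.
PV = PMT · [1 − (1+i)^(−n)] / i = 6000 · 29.895645 = 179,373.8673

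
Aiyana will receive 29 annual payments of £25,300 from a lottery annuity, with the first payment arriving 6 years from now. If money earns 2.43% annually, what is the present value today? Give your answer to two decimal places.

PV at t=5 (ordinary 29-year annuity): 25300 × a(29|0.0243) = 25300 × 20.640372 = 522,201.4000
PV₀ = 522,201.4000 / (1+0.0243)^5 = 522,201.4000 / 1.127550 = 463,129.2047

£463,129.20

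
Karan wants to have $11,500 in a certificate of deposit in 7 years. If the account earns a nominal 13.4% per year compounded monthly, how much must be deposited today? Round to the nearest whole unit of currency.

$4,525

i = 0.134/12 = 0.0111667 per month; n = 7·12 = 84.
Discount factor = (1+0.0111667)^(−84) = 0.393450; PV = 11,500 × 0.393450 = 4,524.6740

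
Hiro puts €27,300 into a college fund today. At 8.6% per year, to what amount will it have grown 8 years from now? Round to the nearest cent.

€52,820.35

FV = 27,300 × (1 + 0.086)^8 = 52,820.3469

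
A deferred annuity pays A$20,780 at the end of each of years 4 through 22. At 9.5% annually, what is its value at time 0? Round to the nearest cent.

Value one period before first payment (t=3): 20780 × [1 − (1+0.095)^(−19)] / 0.095 = 20780 × 8.649558 = 179,737.8239
PV₀ = 179,737.8239 / (1+0.095)^3 = 179,737.8239 / 1.312932 = 136,898.0058

A$136,898.01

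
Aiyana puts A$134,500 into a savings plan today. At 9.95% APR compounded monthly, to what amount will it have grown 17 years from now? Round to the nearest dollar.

A$724,941

i = 0.0995/12 = 0.00829167 per month; n = 17·12 = 204.
FV = PV·(1+i)^n = 134,500 × 5.389895 = 724,940.8367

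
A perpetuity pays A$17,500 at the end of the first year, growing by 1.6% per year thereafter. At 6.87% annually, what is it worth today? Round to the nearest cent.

PV = D₁/(r − g) = 17500/(0.0687 − 0.016) = 332,068.3112

A$332,068.31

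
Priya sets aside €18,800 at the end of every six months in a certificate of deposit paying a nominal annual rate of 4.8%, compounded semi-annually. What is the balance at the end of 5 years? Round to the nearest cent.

€209,659.64

i = 0.048/2 = 0.024 per half-year; n = 5·2 = 10.
Accumulation factor s(10|0.024) = 11.152108; FV = 18800 × 11.152108 = 209,659.6368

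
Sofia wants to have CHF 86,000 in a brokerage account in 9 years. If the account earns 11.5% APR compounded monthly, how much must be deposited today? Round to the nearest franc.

Periodic rate i = 0.115/12 = 0.00958333; n = 9 × 12 = 108 periods.
Discount factor = (1+0.00958333)^(−108) = 0.356981; PV = 86,000 × 0.356981 = 30,700.3855

CHF 30,700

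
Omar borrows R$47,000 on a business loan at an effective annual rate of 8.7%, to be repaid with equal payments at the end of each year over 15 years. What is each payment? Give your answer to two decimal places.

R$5,727.90

Annuity-PV factor = 8.205452; PMT = 47000 / 8.205452 = 5,727.8990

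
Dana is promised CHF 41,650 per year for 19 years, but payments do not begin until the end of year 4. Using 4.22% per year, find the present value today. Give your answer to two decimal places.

CHF 474,326.85

Value one period before first payment (t=3): 41650 × [1 − (1+0.0422)^(−19)] / 0.0422 = 41650 × 12.891870 = 536,946.3773
PV₀ = 536,946.3773 / (1+0.0422)^3 = 536,946.3773 / 1.132018 = 474,326.8510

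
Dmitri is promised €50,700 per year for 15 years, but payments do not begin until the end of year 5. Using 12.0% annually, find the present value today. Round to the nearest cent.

€219,451.27

PV at t=4 (ordinary 15-year annuity): 50700 × a(15|0.12) = 50700 × 6.810864 = 345,310.8296
PV₀ = 345,310.8296 / (1+0.12)^4 = 345,310.8296 / 1.573519 = 219,451.2749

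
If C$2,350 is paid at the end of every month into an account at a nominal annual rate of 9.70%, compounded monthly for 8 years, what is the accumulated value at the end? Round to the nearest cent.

C$338,980.38

i = 0.097/12 = 0.00808333 per month; n = 8·12 = 96.
FV = PMT · [(1+i)^n − 1] / i = 2350 · 144.246972 = 338,980.3839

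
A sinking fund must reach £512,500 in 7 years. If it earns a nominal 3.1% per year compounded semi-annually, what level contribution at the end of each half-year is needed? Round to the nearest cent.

With 2 periods per year: i = 0.0155, n = 14.
PMT = 512500 / ( [(1+0.0155)^14 − 1] / 0.0155 ) = 512500 / 15.501797 = 33,060.6835

£33,060.68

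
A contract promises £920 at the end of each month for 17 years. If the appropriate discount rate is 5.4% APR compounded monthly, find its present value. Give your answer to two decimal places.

£122,638.03

With 12 periods per year: i = 0.0045, n = 204.
Annuity factor a(204|0.0045) = 133.302212; PV = 920 × 133.302212 = 122,638.0348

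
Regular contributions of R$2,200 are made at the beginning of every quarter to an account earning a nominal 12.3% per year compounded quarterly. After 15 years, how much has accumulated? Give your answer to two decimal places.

With 4 periods per year: i = 0.03075, n = 60.
FV = PMT · [(1+i)^n − 1] / i × (1+i) = 2200 · 172.784237 = 380,125.3211
(Beginning-of-period payments → annuity-due factor ×(1+i).)

R$380,125.32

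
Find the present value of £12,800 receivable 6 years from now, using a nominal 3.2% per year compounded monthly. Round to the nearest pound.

£10,567

Periodic rate i = 0.032/12 = 0.00266667; n = 6 × 12 = 72 periods.
Discount factor = (1+0.00266667)^(−72) = 0.825518; PV = 12,800 × 0.825518 = 10,566.6278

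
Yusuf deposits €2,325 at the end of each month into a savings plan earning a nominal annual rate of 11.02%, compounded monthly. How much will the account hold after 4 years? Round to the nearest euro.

€139,456

i = 0.1102/12 = 0.00918333 per month; n = 4·12 = 48.
FV = PMT · [(1+i)^n − 1] / i = 2325 · 59.981155 = 139,456.1860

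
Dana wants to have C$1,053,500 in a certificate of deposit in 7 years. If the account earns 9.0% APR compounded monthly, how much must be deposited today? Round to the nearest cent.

C$562,405.99

With 12 periods per year: i = 0.0075, n = 84.
PV = FV·(1+i)^(−n) = 1,053,500 × 0.533845 = 562,405.9875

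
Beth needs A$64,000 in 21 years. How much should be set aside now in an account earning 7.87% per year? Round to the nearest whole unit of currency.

A$13,040

Discount factor = (1+0.0787)^(−21) = 0.203744; PV = 64,000 × 0.203744 = 13,039.6436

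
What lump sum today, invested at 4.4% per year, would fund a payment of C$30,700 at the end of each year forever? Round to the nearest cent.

PV = PMT / i = 30700 / 0.044 = 697,727.2727

C$697,727.27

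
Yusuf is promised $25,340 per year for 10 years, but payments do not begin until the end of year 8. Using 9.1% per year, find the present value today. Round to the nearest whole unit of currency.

Value one period before first payment (t=7): 25340 × [1 − (1+0.091)^(−10)] / 0.091 = 25340 × 6.389506 = 161,910.0800
Discount back 7 years: 161,910.0800 × (1+0.091)^(−7) = 161,910.0800 × 0.543534 = 88,003.6395

$88,004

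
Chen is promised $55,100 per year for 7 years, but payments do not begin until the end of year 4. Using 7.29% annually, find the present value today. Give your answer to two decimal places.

PV at t=3 (ordinary 7-year annuity): 55100 × a(7|0.0729) = 55100 × 5.335226 = 293,970.9650
PV₀ = 293,970.9650 / (1+0.0729)^3 = 293,970.9650 / 1.235031 = 238,027.2627

$238,027.26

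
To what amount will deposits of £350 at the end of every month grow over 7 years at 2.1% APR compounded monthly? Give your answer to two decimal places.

£31,641.03

Periodic rate i = 0.021/12 = 0.00175; n = 7 × 12 = 84 periods.
FV = 350 × [(1+0.00175)^84 − 1] / 0.00175 = 350 × 90.402945 = 31,641.0306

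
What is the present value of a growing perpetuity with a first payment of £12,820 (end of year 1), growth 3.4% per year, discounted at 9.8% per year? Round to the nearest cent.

£200,312.50

PV = PMT / (i − g) = 12820 / (0.098 − 0.034) = 12820 / 0.064000 = 200,312.5000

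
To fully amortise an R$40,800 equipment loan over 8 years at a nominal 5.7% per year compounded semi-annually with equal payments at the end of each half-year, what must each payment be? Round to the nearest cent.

R$3,210.99

With 2 periods per year: i = 0.0285, n = 16.
PMT = 40800 / ( [1 − (1+0.0285)^(−16)] / 0.0285 ) = 40800 / 12.706363 = 3,210.9897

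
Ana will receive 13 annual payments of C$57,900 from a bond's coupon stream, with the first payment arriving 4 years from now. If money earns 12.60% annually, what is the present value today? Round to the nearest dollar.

Value one period before first payment (t=3): 57900 × [1 − (1+0.126)^(−13)] / 0.126 = 57900 × 6.239709 = 361,279.1523
Discount back 3 years: 361,279.1523 × (1+0.126)^(−3) = 361,279.1523 × 0.700462 = 253,062.4624

C$253,062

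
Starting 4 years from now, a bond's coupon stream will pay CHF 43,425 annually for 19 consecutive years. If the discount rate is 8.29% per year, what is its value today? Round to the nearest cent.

CHF 321,663.92

PV at t=3 (ordinary 19-year annuity): 43425 × a(19|0.0829) = 43425 × 9.406490 = 408,476.8119
PV₀ = 408,476.8119 / (1+0.0829)^3 = 408,476.8119 / 1.269887 = 321,663.9174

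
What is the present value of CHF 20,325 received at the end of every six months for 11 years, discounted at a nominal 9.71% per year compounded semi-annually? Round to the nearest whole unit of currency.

CHF 271,111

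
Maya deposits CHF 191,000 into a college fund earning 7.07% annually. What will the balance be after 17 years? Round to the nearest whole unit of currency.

CHF 610,079

FV = PV·(1+i)^n = 191,000 × 3.194130 = 610,078.9110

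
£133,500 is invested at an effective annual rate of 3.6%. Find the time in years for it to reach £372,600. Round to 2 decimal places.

29.02 years

(1+i)^n = 372600/133500 = 2.79101, so n = ln 2.79101 / ln 1.036 = 29.0214 years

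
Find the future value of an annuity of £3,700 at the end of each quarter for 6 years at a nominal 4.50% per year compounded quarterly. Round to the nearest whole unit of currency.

Periodic rate i = 0.045/4 = 0.01125; n = 6 × 4 = 24 periods.
Accumulation factor s(24|0.01125) = 27.376998; FV = 3700 × 27.376998 = 101,294.8922

£101,295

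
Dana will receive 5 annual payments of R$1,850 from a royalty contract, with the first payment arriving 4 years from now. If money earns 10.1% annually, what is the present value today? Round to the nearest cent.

R$5,241.20

PV at t=3 (ordinary 5-year annuity): 1850 × a(5|0.101) = 1850 × 3.781122 = 6,995.0765
Discount back 3 years: 6,995.0765 × (1+0.101)^(−3) = 6,995.0765 × 0.749269 = 5,241.1973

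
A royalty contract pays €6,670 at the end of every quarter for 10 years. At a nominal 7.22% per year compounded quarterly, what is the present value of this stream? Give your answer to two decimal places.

€188,859.81

Periodic rate i = 0.0722/4 = 0.01805; n = 10 × 4 = 40 periods.
Annuity factor a(40|0.01805) = 28.314814; PV = 6670 × 28.314814 = 188,859.8125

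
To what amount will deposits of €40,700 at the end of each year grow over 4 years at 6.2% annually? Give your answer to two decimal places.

FV = 40700 × [(1+0.062)^4 − 1] / 0.062 = 40700 × 4.387614 = 178,575.9031

€178,575.90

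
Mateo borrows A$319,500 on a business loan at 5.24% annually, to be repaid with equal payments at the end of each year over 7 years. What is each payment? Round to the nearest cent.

PMT = 319500 / ( [1 − (1+0.0524)^(−7)] / 0.0524 ) = 319500 / 5.736380 = 55,697.1460

A$55,697.15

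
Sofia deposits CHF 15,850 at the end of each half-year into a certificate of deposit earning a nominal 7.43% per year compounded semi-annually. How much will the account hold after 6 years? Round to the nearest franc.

With 2 periods per year: i = 0.03715, n = 12.
FV = 15850 × [(1+0.03715)^12 − 1] / 0.03715 = 15850 × 14.782482 = 234,302.3466

CHF 234,302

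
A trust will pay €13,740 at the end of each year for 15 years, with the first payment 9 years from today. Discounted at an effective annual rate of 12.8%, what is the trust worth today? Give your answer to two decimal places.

€34,230.10

Value one period before first payment (t=8): 13740 × [1 − (1+0.128)^(−15)] / 0.128 = 13740 × 6.529716 = 89,718.2978
Discount back 8 years: 89,718.2978 × (1+0.128)^(−8) = 89,718.2978 × 0.381529 = 34,230.1047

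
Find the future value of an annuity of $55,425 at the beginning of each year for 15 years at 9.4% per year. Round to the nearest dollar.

$1,837,252

FV = 55425 × [(1+0.094)^15 − 1] / 0.094 × (1+i) = 55425 × 33.148426 = 1,837,251.5293
(Beginning-of-period payments → annuity-due factor ×(1+i).)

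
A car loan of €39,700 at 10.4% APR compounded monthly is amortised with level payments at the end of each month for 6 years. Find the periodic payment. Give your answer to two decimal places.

€743.51

Periodic rate i = 0.104/12 = 0.00866667; n = 6 × 12 = 72 periods.
Annuity-PV factor = 53.395457; PMT = 39700 / 53.395457 = 743.5089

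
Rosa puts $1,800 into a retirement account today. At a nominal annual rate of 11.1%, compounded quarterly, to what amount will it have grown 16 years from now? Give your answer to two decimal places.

$10,376.99

With 4 periods per year: i = 0.02775, n = 64.
1,800 × (1+0.02775)^64 = 1,800 × 5.764997 = 10,376.9942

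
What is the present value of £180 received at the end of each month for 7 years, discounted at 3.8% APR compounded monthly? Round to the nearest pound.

With 12 periods per year: i = 0.00316667, n = 84.
Annuity factor a(84|0.00316667) = 73.654322; PV = 180 × 73.654322 = 13,257.7779

£13,258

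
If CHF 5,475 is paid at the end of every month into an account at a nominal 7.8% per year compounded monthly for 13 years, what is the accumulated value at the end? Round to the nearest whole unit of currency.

Periodic rate i = 0.078/12 = 0.0065; n = 13 × 12 = 156 periods.
FV = 5475 × [(1+0.0065)^156 − 1] / 0.0065 = 5475 × 268.857695 = 1,471,995.8811

CHF 1,471,996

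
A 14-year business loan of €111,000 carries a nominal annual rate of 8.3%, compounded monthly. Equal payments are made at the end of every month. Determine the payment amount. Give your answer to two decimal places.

€1,119.35

i = 0.083/12 = 0.00691667 per month; n = 14·12 = 168.
Annuity-PV factor = 99.164266; PMT = 111000 / 99.164266 = 1,119.3548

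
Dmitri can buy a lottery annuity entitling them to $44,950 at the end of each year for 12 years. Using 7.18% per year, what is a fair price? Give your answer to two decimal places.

PV = 44950 × [1 − (1+0.0718)^(−12)] / 0.0718 = 44950 × 7.867048 = 353,623.7962

$353,623.80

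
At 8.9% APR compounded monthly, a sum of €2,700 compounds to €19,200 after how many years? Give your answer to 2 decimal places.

22.12 years

Periodic rate i = 0.089/12 = 0.00741667.
n = ln(19200/2700) / ln(1+0.00741667) = ln(7.11111) / 0.007389 = 265.4729 months
= 265.4729/12 years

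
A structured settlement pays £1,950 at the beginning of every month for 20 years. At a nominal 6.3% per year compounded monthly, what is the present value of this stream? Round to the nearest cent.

Periodic rate i = 0.063/12 = 0.00525; n = 20 × 12 = 240 periods.
PV = 1950 × [1 − (1+0.00525)^(−240)] / 0.00525 × (1+i) = 1950 × 136.983889 = 267,118.5831
(annuity-due: payments at period start, so ×(1+i).)

£267,118.58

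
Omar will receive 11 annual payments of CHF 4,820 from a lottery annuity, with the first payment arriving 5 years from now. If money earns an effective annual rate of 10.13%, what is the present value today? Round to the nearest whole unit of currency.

CHF 21,155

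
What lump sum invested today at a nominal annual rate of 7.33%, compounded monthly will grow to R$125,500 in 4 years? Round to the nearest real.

R$93,691

i = 0.0733/12 = 0.00610833 per month; n = 4·12 = 48.
PV = FV·(1+i)^(−n) = 125,500 × 0.746538 = 93,690.5762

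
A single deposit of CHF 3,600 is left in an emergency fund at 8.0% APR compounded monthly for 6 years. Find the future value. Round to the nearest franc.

Periodic rate i = 0.08/12 = 0.00666667; n = 6 × 12 = 72 periods.
FV = 3,600 × (1 + 0.00666667)^72 = 5,808.6078

CHF 5,809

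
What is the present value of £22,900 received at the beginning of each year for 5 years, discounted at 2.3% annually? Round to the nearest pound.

£109,466

PV = 22900 × [1 − (1+0.023)^(−5)] / 0.023 × (1+i) = 22900 × 4.780169 = 109,465.8770
(Beginning-of-period payments → annuity-due factor ×(1+i).)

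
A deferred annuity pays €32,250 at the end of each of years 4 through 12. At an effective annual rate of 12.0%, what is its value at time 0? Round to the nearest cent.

PV at t=3 (ordinary 9-year annuity): 32250 × a(9|0.12) = 32250 × 5.328250 = 171,836.0558
PV₀ = 171,836.0558 / (1+0.12)^3 = 171,836.0558 / 1.404928 = 122,309.5104

€122,309.51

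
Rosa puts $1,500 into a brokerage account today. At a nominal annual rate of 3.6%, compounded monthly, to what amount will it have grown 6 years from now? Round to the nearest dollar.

$1,861

Periodic rate i = 0.036/12 = 0.003; n = 6 × 12 = 72 periods.
FV = PV·(1+i)^n = 1,500 × 1.240701 = 1,861.0517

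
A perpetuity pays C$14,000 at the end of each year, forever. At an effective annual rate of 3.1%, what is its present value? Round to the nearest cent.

C$451,612.90

PV = C/r = 14000/0.031 = 451,612.9032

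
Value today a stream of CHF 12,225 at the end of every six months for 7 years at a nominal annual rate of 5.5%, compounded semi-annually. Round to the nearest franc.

i = 0.055/2 = 0.0275 per half-year; n = 7·2 = 14.
PV = PMT · [1 − (1+i)^(−n)] / i = 12225 · 11.491008 = 140,477.5745

CHF 140,478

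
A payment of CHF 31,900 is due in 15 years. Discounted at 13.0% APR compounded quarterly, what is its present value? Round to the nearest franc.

CHF 4,682

i = 0.13/4 = 0.0325 per quarter; n = 15·4 = 60.
PV = FV·(1+i)^(−n) = 31,900 × 0.146756 = 4,681.5219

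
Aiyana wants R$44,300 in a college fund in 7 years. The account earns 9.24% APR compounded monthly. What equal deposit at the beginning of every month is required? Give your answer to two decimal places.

R$374.16

i = 0.0924/12 = 0.0077 per month; n = 7·12 = 84.
FV-annuity factor × (1+i) = 118.397711; PMT = 44300 / 118.397711 = 374.1626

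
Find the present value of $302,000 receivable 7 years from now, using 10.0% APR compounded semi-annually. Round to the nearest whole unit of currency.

$152,531

With 2 periods per year: i = 0.05, n = 14.
PV = FV·(1+i)^(−n) = 302,000 × 0.505068 = 152,530.5218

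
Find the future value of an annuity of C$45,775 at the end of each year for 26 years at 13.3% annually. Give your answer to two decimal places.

Accumulation factor s(26|0.133) = 185.734101; FV = 45775 × 185.734101 = 8,501,978.4779

C$8,501,978.48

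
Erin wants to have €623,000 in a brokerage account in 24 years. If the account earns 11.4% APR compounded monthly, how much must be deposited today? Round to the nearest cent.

€40,913.53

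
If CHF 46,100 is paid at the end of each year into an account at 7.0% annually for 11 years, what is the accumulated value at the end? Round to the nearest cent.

FV = PMT · [(1+i)^n − 1] / i = 46100 · 15.783599 = 727,623.9286

CHF 727,623.93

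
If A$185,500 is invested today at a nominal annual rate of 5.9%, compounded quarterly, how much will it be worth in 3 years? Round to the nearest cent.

A$221,132.53

Periodic rate i = 0.059/4 = 0.01475; n = 3 × 4 = 12 periods.
FV = PV·(1+i)^n = 185,500 × 1.192089 = 221,132.5295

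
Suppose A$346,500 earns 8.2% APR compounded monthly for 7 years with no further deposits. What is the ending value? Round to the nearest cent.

A$613,960.47

With 12 periods per year: i = 0.00683333, n = 84.
346,500 × (1+0.00683333)^84 = 346,500 × 1.771892 = 613,960.4673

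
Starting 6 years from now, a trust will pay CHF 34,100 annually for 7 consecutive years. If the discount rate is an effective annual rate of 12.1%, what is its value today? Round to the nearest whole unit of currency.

CHF 87,634

PV at t=5 (ordinary 7-year annuity): 34100 × a(7|0.121) = 34100 × 4.549321 = 155,131.8619
PV₀ = 155,131.8619 / (1+0.121)^5 = 155,131.8619 / 1.770223 = 87,634.0619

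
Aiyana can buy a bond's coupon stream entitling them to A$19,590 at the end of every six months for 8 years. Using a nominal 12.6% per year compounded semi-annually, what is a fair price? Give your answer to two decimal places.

A$193,958.90

Periodic rate i = 0.126/2 = 0.063; n = 8 × 2 = 16 periods.
PV = PMT · [1 − (1+i)^(−n)] / i = 19590 · 9.900914 = 193,958.9024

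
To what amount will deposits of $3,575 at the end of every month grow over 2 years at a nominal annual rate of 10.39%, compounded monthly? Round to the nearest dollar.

Periodic rate i = 0.1039/12 = 0.00865833; n = 2 × 12 = 24 periods.
FV = PMT · [(1+i)^n − 1] / i = 3575 · 26.548575 = 94,911.1572

$94,911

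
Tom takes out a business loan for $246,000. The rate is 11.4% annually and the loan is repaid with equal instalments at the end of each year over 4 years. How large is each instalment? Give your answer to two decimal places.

$79,970.50

Annuity-PV factor = 3.076134; PMT = 246000 / 3.076134 = 79,970.4990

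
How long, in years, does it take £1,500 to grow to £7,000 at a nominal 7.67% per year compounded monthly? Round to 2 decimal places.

20.15 years

Periodic rate i = 0.0767/12 = 0.00639167.
(1+i)^n = 7000/1500 = 4.66667, so n = ln 4.66667 / ln 1.00639 = 241.7778 months
= 241.7778/12 years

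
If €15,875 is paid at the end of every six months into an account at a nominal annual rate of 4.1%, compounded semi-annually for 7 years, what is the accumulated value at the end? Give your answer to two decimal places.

€254,435.92

With 2 periods per year: i = 0.0205, n = 14.
FV = 15875 × [(1+0.0205)^14 − 1] / 0.0205 = 15875 × 16.027459 = 254,435.9187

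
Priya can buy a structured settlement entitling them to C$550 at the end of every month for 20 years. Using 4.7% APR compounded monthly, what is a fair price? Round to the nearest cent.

C$85,470.60

With 12 periods per year: i = 0.00391667, n = 240.
PV = PMT · [1 − (1+i)^(−n)] / i = 550 · 155.401097 = 85,470.6034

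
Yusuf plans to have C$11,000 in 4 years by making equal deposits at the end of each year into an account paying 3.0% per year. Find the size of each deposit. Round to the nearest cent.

FV-annuity factor = 4.183627; PMT = 11000 / 4.183627 = 2,629.2975

C$2,629.30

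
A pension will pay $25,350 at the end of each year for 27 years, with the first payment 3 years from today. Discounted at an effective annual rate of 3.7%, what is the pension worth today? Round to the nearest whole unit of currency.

PV at t=2 (ordinary 27-year annuity): 25350 × a(27|0.037) = 25350 × 16.893238 = 428,243.5863
PV₀ = 428,243.5863 / (1+0.037)^2 = 428,243.5863 / 1.075369 = 398,229.4323

$398,229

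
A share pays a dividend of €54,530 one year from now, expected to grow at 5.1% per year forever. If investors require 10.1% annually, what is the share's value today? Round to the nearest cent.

€1,090,600.00

PV = D₁/(r − g) = 54530/(0.101 − 0.051) = 1,090,600.0000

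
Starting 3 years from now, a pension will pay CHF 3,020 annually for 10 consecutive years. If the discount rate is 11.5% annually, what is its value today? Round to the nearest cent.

CHF 14,010.87

Value one period before first payment (t=2): 3020 × [1 − (1+0.115)^(−10)] / 0.115 = 3020 × 5.767771 = 17,418.6676
Discount back 2 years: 17,418.6676 × (1+0.115)^(−2) = 17,418.6676 × 0.804360 = 14,010.8730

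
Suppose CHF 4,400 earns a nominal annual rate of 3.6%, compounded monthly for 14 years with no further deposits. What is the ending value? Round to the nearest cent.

CHF 7,277.96

i = 0.036/12 = 0.003 per month; n = 14·12 = 168.
FV = PV·(1+i)^n = 4,400 × 1.654081 = 7,277.9560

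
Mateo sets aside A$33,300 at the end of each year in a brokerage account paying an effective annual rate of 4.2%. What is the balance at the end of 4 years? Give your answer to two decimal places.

Accumulation factor s(4|0.042) = 4.259130; FV = 33300 × 4.259130 = 141,829.0319

A$141,829.03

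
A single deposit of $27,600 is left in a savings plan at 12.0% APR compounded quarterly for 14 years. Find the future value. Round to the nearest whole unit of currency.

i = 0.12/4 = 0.03 per quarter; n = 14·4 = 56.
FV = 27,600 × (1 + 0.03)^56 = 144,475.3202

$144,475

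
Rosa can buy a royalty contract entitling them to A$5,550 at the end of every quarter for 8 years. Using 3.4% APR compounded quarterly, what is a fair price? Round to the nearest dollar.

A$154,923

With 4 periods per year: i = 0.0085, n = 32.
Annuity factor a(32|0.0085) = 27.914058; PV = 5550 × 27.914058 = 154,923.0205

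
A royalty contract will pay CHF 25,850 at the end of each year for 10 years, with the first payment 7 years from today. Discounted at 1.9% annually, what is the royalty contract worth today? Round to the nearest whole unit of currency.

PV at t=6 (ordinary 10-year annuity): 25850 × a(10|0.019) = 25850 × 9.029765 = 233,419.4212
PV₀ = 233,419.4212 / (1+0.019)^6 = 233,419.4212 / 1.119554 = 208,493.1946

CHF 208,493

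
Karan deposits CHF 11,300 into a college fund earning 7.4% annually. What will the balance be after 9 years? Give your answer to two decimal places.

CHF 21,484.09

FV = 11,300 × (1 + 0.074)^9 = 21,484.0906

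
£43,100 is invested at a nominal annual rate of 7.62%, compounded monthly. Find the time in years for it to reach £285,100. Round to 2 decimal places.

Periodic rate i = 0.0762/12 = 0.00635.
(1+i)^n = 285100/43100 = 6.61485, so n = ln 6.61485 / ln 1.00635 = 298.4739 months
= 298.4739/12 years

24.87 years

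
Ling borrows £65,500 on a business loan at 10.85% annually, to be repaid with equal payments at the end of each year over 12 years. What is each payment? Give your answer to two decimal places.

£10,016.80

Annuity-PV factor = 6.539013; PMT = 65500 / 6.539013 = 10,016.8017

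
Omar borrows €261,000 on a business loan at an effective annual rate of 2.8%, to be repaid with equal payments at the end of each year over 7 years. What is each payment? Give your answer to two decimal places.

PMT = 261000 / ( [1 − (1+0.028)^(−7)] / 0.028 ) = 261000 / 6.277515 = 41,576.9620

€41,576.96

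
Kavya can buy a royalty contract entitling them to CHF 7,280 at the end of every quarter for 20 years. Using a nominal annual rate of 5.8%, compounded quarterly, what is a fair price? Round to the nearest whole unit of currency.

CHF 343,361

With 4 periods per year: i = 0.0145, n = 80.
PV = 7280 × [1 − (1+0.0145)^(−80)] / 0.0145 = 7280 × 47.164945 = 343,360.8015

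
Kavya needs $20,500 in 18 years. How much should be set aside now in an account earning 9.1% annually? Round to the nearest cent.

PV = FV·(1+i)^(−n) = 20,500 × 0.208523 = 4,274.7267

$4,274.73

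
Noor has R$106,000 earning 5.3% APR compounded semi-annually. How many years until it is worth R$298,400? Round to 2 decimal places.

19.79 years

Periodic rate i = 0.053/2 = 0.0265.
n = ln(298400/106000) / ln(1+0.0265) = ln(2.81509) / 0.026155 = 39.5717 half-years
= 39.5717/2 years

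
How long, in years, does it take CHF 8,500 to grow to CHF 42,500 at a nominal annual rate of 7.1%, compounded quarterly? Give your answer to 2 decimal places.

22.87 years

Periodic rate i = 0.071/4 = 0.01775.
n = ln(42500/8500) / ln(1+0.01775) = ln(5.00000) / 0.017594 = 91.4749 quarters
= 91.4749/4 years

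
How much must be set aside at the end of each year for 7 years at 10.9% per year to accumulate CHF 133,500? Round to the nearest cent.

PMT = 133500 / ( [(1+0.109)^7 − 1] / 0.109 ) = 133500 / 9.753235 = 13,687.7666

CHF 13,687.77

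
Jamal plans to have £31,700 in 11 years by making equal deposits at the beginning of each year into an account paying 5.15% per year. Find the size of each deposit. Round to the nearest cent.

£2,105.47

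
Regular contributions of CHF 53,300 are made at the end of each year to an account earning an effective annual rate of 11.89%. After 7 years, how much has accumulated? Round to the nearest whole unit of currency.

FV = PMT · [(1+i)^n − 1] / i = 53300 · 10.054901 = 535,926.2016

CHF 535,926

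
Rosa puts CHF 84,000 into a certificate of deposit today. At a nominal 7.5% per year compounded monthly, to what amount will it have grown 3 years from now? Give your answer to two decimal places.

CHF 105,121.48

Periodic rate i = 0.075/12 = 0.00625; n = 3 × 12 = 36 periods.
84,000 × (1+0.00625)^36 = 84,000 × 1.251446 = 105,121.4754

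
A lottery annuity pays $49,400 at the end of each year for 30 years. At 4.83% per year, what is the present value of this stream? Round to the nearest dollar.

$774,340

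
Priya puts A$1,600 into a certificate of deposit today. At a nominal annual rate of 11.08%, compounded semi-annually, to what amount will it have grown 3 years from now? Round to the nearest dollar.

A$2,211

With 2 periods per year: i = 0.0554, n = 6.
FV = PV·(1+i)^n = 1,600 × 1.381982 = 2,211.1720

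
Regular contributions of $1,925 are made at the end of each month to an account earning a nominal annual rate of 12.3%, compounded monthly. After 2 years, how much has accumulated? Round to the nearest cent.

i = 0.123/12 = 0.01025 per month; n = 2·12 = 24.
FV = 1925 × [(1+0.01025)^24 − 1] / 0.01025 = 1925 × 27.053574 = 52,078.1306

$52,078.13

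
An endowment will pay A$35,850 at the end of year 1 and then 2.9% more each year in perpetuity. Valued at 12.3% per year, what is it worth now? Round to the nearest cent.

PV = D₁/(r − g) = 35850/(0.123 − 0.029) = 381,382.9787

A$381,382.98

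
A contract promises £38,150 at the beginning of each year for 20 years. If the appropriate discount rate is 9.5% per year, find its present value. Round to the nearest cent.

PV = 38150 × [1 − (1+0.095)^(−20)] / 0.095 × (1+i) = 38150 × 9.649558 = 368,130.6536
(annuity-due: payments at period start, so ×(1+i).)

£368,130.65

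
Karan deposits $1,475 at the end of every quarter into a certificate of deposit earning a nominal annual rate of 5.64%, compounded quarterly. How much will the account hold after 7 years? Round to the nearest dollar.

$50,213

i = 0.0564/4 = 0.0141 per quarter; n = 7·4 = 28.
FV = PMT · [(1+i)^n − 1] / i = 1475 · 34.042602 = 50,212.8375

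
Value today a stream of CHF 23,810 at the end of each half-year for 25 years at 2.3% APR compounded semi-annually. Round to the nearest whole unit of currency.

i = 0.023/2 = 0.0115 per half-year; n = 25·2 = 50.
Annuity factor a(50|0.0115) = 37.864852; PV = 23810 × 37.864852 = 901,562.1249

CHF 901,562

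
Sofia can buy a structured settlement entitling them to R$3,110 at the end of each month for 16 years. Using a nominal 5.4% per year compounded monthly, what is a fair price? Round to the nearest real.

R$399,261

Periodic rate i = 0.054/12 = 0.0045; n = 16 × 12 = 192 periods.
Annuity factor a(192|0.0045) = 128.379889; PV = 3110 × 128.379889 = 399,261.4542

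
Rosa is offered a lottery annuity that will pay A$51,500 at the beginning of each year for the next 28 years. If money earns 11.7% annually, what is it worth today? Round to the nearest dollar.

A$469,479

Annuity factor a(28|0.117) × (1+i) = 9.116107; PV = 51500 × 9.116107 = 469,479.4895
(annuity-due: payments at period start, so ×(1+i).)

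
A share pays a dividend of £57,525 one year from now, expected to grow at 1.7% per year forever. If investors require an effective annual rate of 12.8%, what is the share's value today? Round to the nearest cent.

PV = D₁/(r − g) = 57525/(0.128 − 0.017) = 518,243.2432

£518,243.24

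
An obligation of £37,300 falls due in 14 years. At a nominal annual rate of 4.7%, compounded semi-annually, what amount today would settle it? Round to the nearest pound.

£19,465

Periodic rate i = 0.047/2 = 0.0235; n = 14 × 2 = 28 periods.
Discount factor = (1+0.0235)^(−28) = 0.521844; PV = 37,300 × 0.521844 = 19,464.7628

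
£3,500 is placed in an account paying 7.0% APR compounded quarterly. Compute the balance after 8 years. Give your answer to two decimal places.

£6,097.75

With 4 periods per year: i = 0.0175, n = 32.
3,500 × (1+0.0175)^32 = 3,500 × 1.742213 = 6,097.7472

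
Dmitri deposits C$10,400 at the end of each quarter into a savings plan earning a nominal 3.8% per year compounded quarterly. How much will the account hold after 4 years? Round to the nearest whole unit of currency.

C$178,798

With 4 periods per year: i = 0.0095, n = 16.
FV = 10400 × [(1+0.0095)^16 − 1] / 0.0095 = 10400 × 17.192137 = 178,798.2209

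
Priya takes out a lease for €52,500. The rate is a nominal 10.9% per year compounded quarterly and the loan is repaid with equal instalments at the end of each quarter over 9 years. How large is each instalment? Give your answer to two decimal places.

i = 0.109/4 = 0.02725 per quarter; n = 9·4 = 36.
PMT = 52500 / ( [1 − (1+0.02725)^(−36)] / 0.02725 ) = 52500 / 22.756306 = 2,307.0528

€2,307.05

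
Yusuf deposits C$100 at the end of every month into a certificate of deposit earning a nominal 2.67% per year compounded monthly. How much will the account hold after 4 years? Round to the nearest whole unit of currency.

i = 0.0267/12 = 0.002225 per month; n = 4·12 = 48.
Accumulation factor s(48|0.002225) = 50.597612; FV = 100 × 50.597612 = 5,059.7612

C$5,060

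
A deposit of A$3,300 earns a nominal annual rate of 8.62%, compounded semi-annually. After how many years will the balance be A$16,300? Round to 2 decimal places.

Periodic rate i = 0.0862/2 = 0.0431.
n = ln(16300/3300) / ln(1+0.0431) = ln(4.93939) / 0.042197 = 37.8520 half-years
= 37.8520/2 years

18.93 years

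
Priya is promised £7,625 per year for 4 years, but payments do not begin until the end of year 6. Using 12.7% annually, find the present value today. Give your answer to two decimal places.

£12,552.86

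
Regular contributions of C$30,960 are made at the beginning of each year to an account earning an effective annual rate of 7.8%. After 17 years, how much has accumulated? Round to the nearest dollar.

C$1,106,183

FV = 30960 × [(1+0.078)^17 − 1] / 0.078 × (1+i) = 30960 × 35.729423 = 1,106,182.9231
(Beginning-of-period payments → annuity-due factor ×(1+i).)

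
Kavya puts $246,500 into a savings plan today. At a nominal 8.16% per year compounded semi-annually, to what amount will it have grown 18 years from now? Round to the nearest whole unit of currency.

i = 0.0816/2 = 0.0408 per half-year; n = 18·2 = 36.
FV = PV·(1+i)^n = 246,500 × 4.219123 = 1,040,013.8707

$1,040,014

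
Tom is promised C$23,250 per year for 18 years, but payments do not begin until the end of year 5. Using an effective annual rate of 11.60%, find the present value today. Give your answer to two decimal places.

PV at t=4 (ordinary 18-year annuity): 23250 × a(18|0.116) = 23250 × 7.425088 = 172,633.2960
PV₀ = 172,633.2960 / (1+0.116)^4 = 172,633.2960 / 1.551161 = 111,292.9832

C$111,292.98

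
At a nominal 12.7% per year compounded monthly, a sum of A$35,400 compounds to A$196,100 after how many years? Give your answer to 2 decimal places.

Periodic rate i = 0.127/12 = 0.0105833.
n = ln(196100/35400) / ln(1+0.0105833) = ln(5.53955) / 0.010528 = 162.6100 months
= 162.6100/12 years

13.55 years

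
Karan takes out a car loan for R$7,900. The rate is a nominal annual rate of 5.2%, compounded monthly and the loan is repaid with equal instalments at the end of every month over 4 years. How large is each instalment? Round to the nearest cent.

i = 0.052/12 = 0.00433333 per month; n = 4·12 = 48.
PMT = 7900 / ( [1 − (1+0.00433333)^(−48)] / 0.00433333 ) = 7900 / 43.252592 = 182.6480

R$182.65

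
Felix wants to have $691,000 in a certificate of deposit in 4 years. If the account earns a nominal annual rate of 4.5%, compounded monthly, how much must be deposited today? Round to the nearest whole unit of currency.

With 12 periods per year: i = 0.00375, n = 48.
PV = 691,000 / (1 + 0.00375)^48 = 691,000 / 1.196814 = 577,366.0586

$577,366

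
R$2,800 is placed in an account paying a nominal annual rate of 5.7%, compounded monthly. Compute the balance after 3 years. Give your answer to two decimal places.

R$3,320.83

Periodic rate i = 0.057/12 = 0.00475; n = 3 × 12 = 36 periods.
FV = PV·(1+i)^n = 2,800 × 1.186011 = 3,320.8294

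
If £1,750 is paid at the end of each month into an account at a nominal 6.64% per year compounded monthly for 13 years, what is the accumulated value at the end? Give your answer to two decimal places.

With 12 periods per year: i = 0.00553333, n = 156.
FV = 1750 × [(1+0.00553333)^156 − 1] / 0.00553333 = 1750 × 246.704940 = 431,733.6449

£431,733.64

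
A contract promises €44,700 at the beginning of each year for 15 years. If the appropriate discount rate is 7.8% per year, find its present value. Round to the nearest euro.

€417,537

PV = PMT · [1 − (1+i)^(−n)] / i × (1+i) = 44700 · 9.340877 = 417,537.1850
(Beginning-of-period payments → annuity-due factor ×(1+i).)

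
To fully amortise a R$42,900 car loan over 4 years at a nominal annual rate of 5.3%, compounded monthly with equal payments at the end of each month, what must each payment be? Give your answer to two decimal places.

With 12 periods per year: i = 0.00441667, n = 48.
PMT = 42900 / ( [1 − (1+0.00441667)^(−48)] / 0.00441667 ) = 42900 / 43.167757 = 993.7973

R$993.80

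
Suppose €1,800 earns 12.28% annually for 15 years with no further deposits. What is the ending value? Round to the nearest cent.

FV = 1,800 × (1 + 0.1228)^15 = 10,228.4203

€10,228.42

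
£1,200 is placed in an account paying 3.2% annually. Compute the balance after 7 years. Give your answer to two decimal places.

£1,496.03

FV = PV·(1+i)^n = 1,200 × 1.246688 = 1,496.0260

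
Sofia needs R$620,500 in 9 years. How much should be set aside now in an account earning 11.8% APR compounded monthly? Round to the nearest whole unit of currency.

i = 0.118/12 = 0.00983333 per month; n = 9·12 = 108.
PV = FV·(1+i)^(−n) = 620,500 × 0.347562 = 215,662.1635

R$215,662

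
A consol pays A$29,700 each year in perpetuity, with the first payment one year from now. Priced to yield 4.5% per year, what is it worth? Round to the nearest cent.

A$660,000.00

PV = PMT / i = 29700 / 0.045 = 660,000.0000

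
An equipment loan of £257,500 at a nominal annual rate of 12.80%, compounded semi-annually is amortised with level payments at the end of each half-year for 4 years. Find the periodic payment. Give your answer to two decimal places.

With 2 periods per year: i = 0.064, n = 8.
PMT = 257500 / ( [1 − (1+0.064)^(−8)] / 0.064 ) = 257500 / 6.112668 = 42,125.6320

£42,125.63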